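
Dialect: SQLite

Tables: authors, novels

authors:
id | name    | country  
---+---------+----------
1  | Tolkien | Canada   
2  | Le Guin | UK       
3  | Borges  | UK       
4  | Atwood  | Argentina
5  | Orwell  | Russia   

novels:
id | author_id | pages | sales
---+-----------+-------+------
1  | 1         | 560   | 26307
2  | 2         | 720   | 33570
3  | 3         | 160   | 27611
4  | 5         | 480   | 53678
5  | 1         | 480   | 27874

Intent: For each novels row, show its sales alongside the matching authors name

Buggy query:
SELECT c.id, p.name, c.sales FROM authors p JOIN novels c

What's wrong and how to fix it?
Bug: JOIN with no ON clause produces a cartesian product; every novels row pairs with every authors row

Fix: Specify the join condition linking the foreign key to the parent id

Corrected query:
SELECT c.id, p.name, c.sales FROM authors p JOIN novels c ON c.author_id = p.id

Result:
id | name    | sales
---+---------+------
1  | Tolkien | 26307
2  | Le Guin | 33570
3  | Borges  | 27611
4  | Orwell  | 53678
5  | Tolkien | 27874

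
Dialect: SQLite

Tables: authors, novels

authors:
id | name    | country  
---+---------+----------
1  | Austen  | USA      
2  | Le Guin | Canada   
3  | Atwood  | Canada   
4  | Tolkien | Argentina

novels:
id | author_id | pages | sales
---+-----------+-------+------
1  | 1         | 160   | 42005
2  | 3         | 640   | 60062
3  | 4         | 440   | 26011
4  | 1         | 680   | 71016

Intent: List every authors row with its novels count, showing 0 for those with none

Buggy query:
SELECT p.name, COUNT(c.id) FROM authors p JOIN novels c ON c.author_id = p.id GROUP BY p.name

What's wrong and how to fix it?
Bug: An inner join excludes parents with zero children

Fix: Switch to LEFT JOIN to retain unmatched parent rows

Corrected query:
SELECT p.name, COUNT(c.id) FROM authors p LEFT JOIN novels c ON c.author_id = p.id GROUP BY p.name

Result:
name    | COUNT(c.id)
--------+------------
Atwood  | 1          
Austen  | 2          
Le Guin | 0          
Tolkien | 1          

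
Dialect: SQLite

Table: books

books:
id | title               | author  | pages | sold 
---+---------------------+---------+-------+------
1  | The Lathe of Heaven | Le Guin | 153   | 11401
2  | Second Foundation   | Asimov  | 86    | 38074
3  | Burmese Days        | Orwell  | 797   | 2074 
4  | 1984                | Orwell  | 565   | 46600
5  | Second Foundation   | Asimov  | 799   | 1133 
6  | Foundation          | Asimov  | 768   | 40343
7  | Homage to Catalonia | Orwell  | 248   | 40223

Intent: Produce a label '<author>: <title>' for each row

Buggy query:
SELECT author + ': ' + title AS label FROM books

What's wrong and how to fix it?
Bug: SQLite uses || for string concatenation; + coerces text to numbers (yielding 0)

Fix: Replace + with || to concatenate text

Corrected query:
SELECT author || ': ' || title AS label FROM books

Result:
label                       
----------------------------
Le Guin: The Lathe of Heaven
Asimov: Second Foundation   
Orwell: Burmese Days        
Orwell: 1984                
Asimov: Second Foundation   
Asimov: Foundation          
Orwell: Homage to Catalonia 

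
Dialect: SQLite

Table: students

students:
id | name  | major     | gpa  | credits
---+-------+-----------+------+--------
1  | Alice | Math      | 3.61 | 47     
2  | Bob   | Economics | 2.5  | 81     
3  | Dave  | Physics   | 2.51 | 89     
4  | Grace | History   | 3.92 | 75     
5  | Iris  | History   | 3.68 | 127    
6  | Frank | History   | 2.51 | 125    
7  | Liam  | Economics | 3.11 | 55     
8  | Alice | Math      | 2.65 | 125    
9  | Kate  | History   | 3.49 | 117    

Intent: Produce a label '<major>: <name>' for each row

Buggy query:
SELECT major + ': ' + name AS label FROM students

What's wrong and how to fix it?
Bug: '+' is numeric addition; on text columns SQLite converts them to 0 instead of concatenating

Fix: Use the || operator for string concatenation

Corrected query:
SELECT major || ': ' || name AS label FROM students

Result:
label          
---------------
Math: Alice    
Economics: Bob 
Physics: Dave  
History: Grace 
History: Iris  
History: Frank 
Economics: Liam
Math: Alice    
History: Kate  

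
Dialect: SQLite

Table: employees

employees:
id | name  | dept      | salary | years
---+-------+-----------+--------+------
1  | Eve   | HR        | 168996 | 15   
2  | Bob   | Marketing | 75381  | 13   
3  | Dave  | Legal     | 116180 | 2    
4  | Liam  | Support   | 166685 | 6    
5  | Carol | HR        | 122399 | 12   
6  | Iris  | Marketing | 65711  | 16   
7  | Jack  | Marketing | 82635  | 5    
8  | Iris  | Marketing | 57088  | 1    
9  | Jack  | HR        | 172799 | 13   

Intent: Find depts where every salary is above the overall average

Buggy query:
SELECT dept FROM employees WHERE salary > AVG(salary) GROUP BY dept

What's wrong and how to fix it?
Bug: WHERE evaluates per row before aggregation, so AVG() is unavailable

Fix: Compute the overall average in a scalar subquery and compare each group's MIN against it in HAVING

Corrected query:
SELECT dept FROM employees GROUP BY dept HAVING MIN(salary) > (SELECT AVG(salary) FROM employees)

Result:
dept   
-------
HR     
Legal  
Support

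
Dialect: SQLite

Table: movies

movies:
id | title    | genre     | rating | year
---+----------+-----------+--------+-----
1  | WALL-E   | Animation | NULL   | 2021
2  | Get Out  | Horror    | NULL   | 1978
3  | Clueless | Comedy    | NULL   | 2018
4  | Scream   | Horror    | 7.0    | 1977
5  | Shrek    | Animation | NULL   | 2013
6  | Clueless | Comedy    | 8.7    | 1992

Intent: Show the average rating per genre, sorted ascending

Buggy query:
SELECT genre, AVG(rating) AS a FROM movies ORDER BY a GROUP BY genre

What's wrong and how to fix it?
Bug: ORDER BY appears before GROUP BY; SQL clause order requires GROUP BY first

Fix: Move ORDER BY to the end, after GROUP BY

Corrected query:
SELECT genre, AVG(rating) AS a FROM movies GROUP BY genre ORDER BY a

Result:
genre     | a   
----------+-----
Animation | NULL
Horror    | 7   
Comedy    | 8.7 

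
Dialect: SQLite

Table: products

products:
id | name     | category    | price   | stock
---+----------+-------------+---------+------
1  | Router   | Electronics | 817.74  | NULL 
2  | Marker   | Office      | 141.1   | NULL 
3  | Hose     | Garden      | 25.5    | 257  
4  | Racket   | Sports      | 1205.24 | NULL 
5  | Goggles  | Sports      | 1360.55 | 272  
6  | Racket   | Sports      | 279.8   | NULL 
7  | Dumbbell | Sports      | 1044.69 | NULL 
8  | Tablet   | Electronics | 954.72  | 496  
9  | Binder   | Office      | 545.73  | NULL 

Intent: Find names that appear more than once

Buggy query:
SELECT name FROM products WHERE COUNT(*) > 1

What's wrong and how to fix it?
Bug: COUNT(*) is an aggregate and cannot be used in WHERE

Fix: GROUP BY name, then filter groups with HAVING COUNT(*) > 1

Corrected query:
SELECT name FROM products GROUP BY name HAVING COUNT(*) > 1

Result:
name  
------
Racket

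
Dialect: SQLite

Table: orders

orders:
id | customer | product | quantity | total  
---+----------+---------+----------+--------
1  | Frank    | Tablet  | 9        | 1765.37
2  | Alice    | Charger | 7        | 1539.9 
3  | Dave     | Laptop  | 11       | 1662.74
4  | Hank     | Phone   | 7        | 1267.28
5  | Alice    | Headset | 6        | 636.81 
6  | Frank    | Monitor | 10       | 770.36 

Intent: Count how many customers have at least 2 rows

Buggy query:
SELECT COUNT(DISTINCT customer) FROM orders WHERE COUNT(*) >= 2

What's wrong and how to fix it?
Bug: COUNT(*) cannot appear in WHERE; the per-group count doesn't exist yet

Fix: Group first with HAVING COUNT(*) >= 2, then COUNT the resulting groups

Corrected query:
SELECT COUNT(*) FROM (SELECT customer FROM orders GROUP BY customer HAVING COUNT(*) >= 2)

Result:
COUNT(*)
--------
2       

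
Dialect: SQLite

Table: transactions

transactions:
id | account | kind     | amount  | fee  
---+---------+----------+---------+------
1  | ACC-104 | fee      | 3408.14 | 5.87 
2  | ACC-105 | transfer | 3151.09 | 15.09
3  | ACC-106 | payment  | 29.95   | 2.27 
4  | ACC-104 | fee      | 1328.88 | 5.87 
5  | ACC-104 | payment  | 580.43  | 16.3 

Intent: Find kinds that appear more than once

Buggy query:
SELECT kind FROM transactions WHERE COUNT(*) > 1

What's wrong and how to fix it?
Bug: COUNT(*) is an aggregate and cannot be used in WHERE

Fix: GROUP BY kind, then filter groups with HAVING COUNT(*) > 1

Corrected query:
SELECT kind FROM transactions GROUP BY kind HAVING COUNT(*) > 1

Result:
kind   
-------
fee    
payment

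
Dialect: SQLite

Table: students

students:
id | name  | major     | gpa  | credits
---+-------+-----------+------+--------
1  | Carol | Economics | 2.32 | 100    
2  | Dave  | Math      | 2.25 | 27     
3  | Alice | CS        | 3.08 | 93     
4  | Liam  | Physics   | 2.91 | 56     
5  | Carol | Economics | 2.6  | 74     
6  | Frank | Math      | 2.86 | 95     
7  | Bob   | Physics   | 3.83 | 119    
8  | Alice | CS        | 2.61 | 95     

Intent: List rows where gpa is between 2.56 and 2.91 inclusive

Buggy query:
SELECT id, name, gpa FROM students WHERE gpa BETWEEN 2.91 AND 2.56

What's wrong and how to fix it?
Bug: BETWEEN expects the lower bound first; with 2.91 AND 2.56 the range is empty

Fix: Write BETWEEN 2.56 AND 2.91

Corrected query:
SELECT id, name, gpa FROM students WHERE gpa BETWEEN 2.56 AND 2.91

Result:
id | name  | gpa 
---+-------+-----
4  | Liam  | 2.91
5  | Carol | 2.6 
6  | Frank | 2.86
8  | Alice | 2.61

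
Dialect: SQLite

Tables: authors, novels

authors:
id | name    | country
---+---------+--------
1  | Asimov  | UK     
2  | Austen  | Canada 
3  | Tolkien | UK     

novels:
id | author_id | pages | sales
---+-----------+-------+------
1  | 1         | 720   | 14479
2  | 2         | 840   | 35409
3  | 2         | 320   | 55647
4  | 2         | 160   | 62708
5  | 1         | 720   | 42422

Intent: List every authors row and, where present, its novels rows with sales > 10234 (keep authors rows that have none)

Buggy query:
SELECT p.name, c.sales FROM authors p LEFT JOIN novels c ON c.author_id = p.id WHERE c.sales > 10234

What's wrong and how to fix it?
Bug: Filtering c.sales in WHERE discards the NULL rows produced by LEFT JOIN, turning it into an inner join

Fix: Put 'c.sales > 10234' in the JOIN's ON clause instead of WHERE

Corrected query:
SELECT p.name, c.sales FROM authors p LEFT JOIN novels c ON c.author_id = p.id AND c.sales > 10234

Result:
name    | sales
--------+------
Asimov  | 14479
Asimov  | 42422
Austen  | 35409
Austen  | 55647
Austen  | 62708
Tolkien | NULL 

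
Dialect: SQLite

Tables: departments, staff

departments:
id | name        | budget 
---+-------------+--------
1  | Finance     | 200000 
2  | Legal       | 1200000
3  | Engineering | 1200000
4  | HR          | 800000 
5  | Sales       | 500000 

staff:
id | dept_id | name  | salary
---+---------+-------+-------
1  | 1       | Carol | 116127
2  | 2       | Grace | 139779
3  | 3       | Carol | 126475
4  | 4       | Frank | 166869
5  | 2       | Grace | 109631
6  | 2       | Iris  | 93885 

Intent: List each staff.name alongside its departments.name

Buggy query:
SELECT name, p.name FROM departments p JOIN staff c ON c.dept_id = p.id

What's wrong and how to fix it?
Bug: Both tables have a 'name' column; the unqualified reference is ambiguous

Fix: Prefix ambiguous columns with the table alias

Corrected query:
SELECT c.name, p.name FROM departments p JOIN staff c ON c.dept_id = p.id

Result:
name  | name       
------+------------
Carol | Finance    
Grace | Legal      
Carol | Engineering
Frank | HR         
Grace | Legal      
Iris  | Legal      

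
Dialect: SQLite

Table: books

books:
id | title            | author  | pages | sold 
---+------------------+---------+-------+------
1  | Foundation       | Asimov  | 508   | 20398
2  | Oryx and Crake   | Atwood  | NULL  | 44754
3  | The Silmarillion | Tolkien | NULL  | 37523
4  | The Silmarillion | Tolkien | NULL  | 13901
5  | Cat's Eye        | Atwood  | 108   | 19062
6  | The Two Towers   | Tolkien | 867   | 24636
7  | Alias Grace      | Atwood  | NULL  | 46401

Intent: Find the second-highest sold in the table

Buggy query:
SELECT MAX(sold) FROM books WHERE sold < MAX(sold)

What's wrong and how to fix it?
Bug: MAX(sold) on the right of the comparison is an aggregate-in-WHERE error

Fix: Compute the overall MAX in a subquery, then take MAX of rows below it

Corrected query:
SELECT MAX(sold) FROM books WHERE sold < (SELECT MAX(sold) FROM books)

Result:
MAX(sold)
---------
44754    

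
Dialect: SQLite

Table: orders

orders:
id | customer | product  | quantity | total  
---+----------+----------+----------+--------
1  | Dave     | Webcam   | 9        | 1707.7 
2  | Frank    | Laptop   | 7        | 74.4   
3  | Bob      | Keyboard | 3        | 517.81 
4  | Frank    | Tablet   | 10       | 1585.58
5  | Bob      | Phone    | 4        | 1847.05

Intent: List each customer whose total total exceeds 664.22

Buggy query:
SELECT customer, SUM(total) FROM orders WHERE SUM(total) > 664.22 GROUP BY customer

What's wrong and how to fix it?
Bug: Aggregate functions cannot appear in a WHERE clause

Fix: Move the aggregate condition to a HAVING clause

Corrected query:
SELECT customer, SUM(total) FROM orders GROUP BY customer HAVING SUM(total) > 664.22

Result:
customer | SUM(total)
---------+-----------
Bob      | 2364.86   
Dave     | 1707.7    
Frank    | 1659.98   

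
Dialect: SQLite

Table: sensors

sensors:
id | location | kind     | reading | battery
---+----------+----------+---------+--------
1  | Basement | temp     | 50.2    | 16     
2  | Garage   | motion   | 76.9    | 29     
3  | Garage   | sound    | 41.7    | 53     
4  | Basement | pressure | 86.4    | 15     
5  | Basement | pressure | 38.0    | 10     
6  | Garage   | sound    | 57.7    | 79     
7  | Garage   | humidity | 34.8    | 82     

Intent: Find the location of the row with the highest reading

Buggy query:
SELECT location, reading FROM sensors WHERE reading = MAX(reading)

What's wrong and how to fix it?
Bug: WHERE is evaluated per row; an aggregate over the whole table isn't defined there

Fix: Use a subquery: WHERE reading = (SELECT MAX(reading) FROM sensors)

Corrected query:
SELECT location, reading FROM sensors WHERE reading = (SELECT MAX(reading) FROM sensors)

Result:
location | reading
---------+--------
Basement | 86.4   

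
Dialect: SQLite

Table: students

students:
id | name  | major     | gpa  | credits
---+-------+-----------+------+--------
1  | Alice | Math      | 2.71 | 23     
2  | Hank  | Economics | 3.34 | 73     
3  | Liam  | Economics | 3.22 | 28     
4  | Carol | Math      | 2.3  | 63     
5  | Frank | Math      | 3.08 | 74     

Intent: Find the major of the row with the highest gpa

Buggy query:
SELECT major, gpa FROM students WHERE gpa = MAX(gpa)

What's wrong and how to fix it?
Bug: MAX(gpa) is an aggregate and cannot be used directly in WHERE

Fix: Use a subquery: WHERE gpa = (SELECT MAX(gpa) FROM students)

Corrected query:
SELECT major, gpa FROM students WHERE gpa = (SELECT MAX(gpa) FROM students)

Result:
major     | gpa 
----------+-----
Economics | 3.34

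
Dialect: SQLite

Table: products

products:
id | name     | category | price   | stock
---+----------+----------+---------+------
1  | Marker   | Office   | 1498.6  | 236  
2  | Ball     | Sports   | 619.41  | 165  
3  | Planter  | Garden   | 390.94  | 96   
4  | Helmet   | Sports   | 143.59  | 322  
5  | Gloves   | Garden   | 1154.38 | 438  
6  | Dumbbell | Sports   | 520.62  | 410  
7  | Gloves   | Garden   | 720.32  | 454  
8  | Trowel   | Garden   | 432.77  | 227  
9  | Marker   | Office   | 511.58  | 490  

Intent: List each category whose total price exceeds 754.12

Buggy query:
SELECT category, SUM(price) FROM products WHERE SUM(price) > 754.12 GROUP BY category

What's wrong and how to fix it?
Bug: SUM(price) is an aggregate, but WHERE filters rows before aggregation

Fix: Use HAVING (which filters groups after aggregation) instead of WHERE

Corrected query:
SELECT category, SUM(price) FROM products GROUP BY category HAVING SUM(price) > 754.12

Result:
category | SUM(price)
---------+-----------
Garden   | 2698.41   
Office   | 2010.18   
Sports   | 1283.62   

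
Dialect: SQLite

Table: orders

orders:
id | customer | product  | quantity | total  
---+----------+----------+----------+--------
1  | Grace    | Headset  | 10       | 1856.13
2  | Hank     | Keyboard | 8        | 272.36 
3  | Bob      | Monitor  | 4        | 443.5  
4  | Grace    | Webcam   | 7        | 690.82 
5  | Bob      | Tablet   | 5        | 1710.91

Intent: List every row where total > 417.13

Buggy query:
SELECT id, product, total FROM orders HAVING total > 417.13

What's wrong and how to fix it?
Bug: HAVING filters the output of aggregation, but this query has no GROUP BY and no aggregate functions, so SQLite rejects it (HAVING clause on a non-aggregate query); the condition here is per row

Fix: Replace HAVING with WHERE since the condition applies to individual rows

Corrected query:
SELECT id, product, total FROM orders WHERE total > 417.13

Result:
id | product | total  
---+---------+--------
1  | Headset | 1856.13
3  | Monitor | 443.5  
4  | Webcam  | 690.82 
5  | Tablet  | 1710.91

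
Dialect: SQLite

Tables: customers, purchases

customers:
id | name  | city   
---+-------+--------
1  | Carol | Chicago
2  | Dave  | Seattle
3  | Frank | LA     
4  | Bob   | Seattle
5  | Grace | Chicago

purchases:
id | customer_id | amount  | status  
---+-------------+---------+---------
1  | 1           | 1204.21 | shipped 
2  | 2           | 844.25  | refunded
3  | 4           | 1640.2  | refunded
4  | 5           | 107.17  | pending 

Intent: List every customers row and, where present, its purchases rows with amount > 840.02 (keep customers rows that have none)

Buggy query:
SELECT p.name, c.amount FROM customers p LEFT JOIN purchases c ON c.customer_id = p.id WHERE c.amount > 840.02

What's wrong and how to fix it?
Bug: A WHERE condition on the right-hand table after LEFT JOIN drops unmatched parents

Fix: Put 'c.amount > 840.02' in the JOIN's ON clause instead of WHERE

Corrected query:
SELECT p.name, c.amount FROM customers p LEFT JOIN purchases c ON c.customer_id = p.id AND c.amount > 840.02

Result:
name  | amount 
------+--------
Carol | 1204.21
Dave  | 844.25 
Frank | NULL   
Bob   | 1640.2 
Grace | NULL   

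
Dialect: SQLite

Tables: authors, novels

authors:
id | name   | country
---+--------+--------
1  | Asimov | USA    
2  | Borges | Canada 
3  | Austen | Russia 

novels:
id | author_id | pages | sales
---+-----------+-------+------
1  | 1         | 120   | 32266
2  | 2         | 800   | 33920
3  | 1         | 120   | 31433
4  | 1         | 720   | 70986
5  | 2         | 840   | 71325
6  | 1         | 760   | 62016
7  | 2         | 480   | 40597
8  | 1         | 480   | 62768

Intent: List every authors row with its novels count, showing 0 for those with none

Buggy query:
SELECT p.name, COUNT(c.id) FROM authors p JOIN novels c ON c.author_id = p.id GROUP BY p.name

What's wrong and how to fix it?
Bug: An inner join excludes parents with zero children

Fix: Switch to LEFT JOIN to retain unmatched parent rows

Corrected query:
SELECT p.name, COUNT(c.id) FROM authors p LEFT JOIN novels c ON c.author_id = p.id GROUP BY p.name

Result:
name   | COUNT(c.id)
-------+------------
Asimov | 5          
Austen | 0          
Borges | 3          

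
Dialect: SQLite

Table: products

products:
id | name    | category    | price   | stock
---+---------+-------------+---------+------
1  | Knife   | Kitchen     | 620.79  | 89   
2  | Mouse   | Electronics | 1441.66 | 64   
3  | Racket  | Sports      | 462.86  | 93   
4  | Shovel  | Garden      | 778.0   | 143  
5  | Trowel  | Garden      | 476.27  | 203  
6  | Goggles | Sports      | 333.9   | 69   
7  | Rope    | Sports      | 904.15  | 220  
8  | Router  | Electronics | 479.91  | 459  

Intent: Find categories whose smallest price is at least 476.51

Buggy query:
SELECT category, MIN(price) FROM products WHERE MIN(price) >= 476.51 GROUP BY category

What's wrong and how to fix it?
Bug: MIN() in WHERE is a misuse of aggregate

Fix: Replace WHERE with HAVING after the GROUP BY

Corrected query:
SELECT category, MIN(price) FROM products GROUP BY category HAVING MIN(price) >= 476.51

Result:
category    | MIN(price)
------------+-----------
Electronics | 479.91    
Kitchen     | 620.79    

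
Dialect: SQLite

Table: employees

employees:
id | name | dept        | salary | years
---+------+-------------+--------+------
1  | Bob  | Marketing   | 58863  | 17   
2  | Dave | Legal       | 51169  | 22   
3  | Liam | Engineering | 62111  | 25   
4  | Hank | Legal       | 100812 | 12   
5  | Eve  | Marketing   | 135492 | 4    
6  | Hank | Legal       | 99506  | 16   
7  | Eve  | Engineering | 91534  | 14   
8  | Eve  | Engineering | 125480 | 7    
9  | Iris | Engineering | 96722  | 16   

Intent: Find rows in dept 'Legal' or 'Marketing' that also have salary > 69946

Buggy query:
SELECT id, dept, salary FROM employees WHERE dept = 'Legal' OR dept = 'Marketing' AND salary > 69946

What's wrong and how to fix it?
Bug: Without parentheses, AND is evaluated before OR, so the salary filter only applies to the 'Marketing' branch

Fix: Group the OR with parentheses (or use IN), then AND the threshold

Corrected query:
SELECT id, dept, salary FROM employees WHERE (dept = 'Legal' OR dept = 'Marketing') AND salary > 69946

Result:
id | dept      | salary
---+-----------+-------
4  | Legal     | 100812
5  | Marketing | 135492
6  | Legal     | 99506 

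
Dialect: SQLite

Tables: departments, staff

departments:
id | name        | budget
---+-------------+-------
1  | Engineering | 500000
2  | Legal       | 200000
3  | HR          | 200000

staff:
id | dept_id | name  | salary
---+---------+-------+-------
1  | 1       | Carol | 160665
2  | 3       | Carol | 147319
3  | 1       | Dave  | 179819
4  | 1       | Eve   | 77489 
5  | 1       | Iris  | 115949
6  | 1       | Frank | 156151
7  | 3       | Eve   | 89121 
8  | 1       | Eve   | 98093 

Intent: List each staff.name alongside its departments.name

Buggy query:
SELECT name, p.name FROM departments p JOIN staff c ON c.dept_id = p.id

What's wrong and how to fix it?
Bug: Both tables have a 'name' column; the unqualified reference is ambiguous

Fix: Qualify the column with its table alias (c.name)

Corrected query:
SELECT c.name, p.name FROM departments p JOIN staff c ON c.dept_id = p.id

Result:
name  | name       
------+------------
Carol | Engineering
Carol | HR         
Dave  | Engineering
Eve   | Engineering
Iris  | Engineering
Frank | Engineering
Eve   | HR         
Eve   | Engineering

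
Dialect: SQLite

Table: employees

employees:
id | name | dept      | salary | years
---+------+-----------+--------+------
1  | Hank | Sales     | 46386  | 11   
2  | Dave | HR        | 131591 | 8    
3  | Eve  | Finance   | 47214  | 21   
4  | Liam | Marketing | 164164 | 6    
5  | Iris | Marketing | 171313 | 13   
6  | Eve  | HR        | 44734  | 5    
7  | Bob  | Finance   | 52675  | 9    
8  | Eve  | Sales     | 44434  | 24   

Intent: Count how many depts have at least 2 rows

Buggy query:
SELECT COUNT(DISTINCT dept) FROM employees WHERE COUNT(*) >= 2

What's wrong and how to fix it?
Bug: COUNT(*) cannot appear in WHERE; the per-group count doesn't exist yet

Fix: Use a subquery that GROUPs and filters with HAVING, then count its rows

Corrected query:
SELECT COUNT(*) FROM (SELECT dept FROM employees GROUP BY dept HAVING COUNT(*) >= 2)

Result:
COUNT(*)
--------
4       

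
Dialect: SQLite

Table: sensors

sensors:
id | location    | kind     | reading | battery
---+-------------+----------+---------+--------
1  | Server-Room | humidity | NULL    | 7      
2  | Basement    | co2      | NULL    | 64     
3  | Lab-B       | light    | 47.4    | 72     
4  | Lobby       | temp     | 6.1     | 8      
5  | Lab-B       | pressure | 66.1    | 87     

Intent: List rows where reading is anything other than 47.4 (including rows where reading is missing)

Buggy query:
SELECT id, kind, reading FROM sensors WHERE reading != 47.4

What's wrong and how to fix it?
Bug: Inequality against NULL is unknown, not true; rows with NULL are dropped

Fix: Add an explicit OR reading IS NULL to include the missing-value rows

Corrected query:
SELECT id, kind, reading FROM sensors WHERE reading != 47.4 OR reading IS NULL

Result:
id | kind     | reading
---+----------+--------
1  | humidity | NULL   
2  | co2      | NULL   
4  | temp     | 6.1    
5  | pressure | 66.1   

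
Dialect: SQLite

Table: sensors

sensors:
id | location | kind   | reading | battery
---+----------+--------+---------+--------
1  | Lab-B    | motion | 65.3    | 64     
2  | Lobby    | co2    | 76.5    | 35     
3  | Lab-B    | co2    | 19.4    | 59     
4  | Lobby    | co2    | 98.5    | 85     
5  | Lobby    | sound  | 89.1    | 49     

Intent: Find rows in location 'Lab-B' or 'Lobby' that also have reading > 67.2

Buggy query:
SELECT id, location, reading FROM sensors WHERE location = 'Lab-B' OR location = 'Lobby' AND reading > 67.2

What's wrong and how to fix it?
Bug: Without parentheses, AND is evaluated before OR, so the reading filter only applies to the 'Lobby' branch

Fix: Add parentheses around the OR so the AND applies to both alternatives

Corrected query:
SELECT id, location, reading FROM sensors WHERE (location = 'Lab-B' OR location = 'Lobby') AND reading > 67.2

Result:
id | location | reading
---+----------+--------
2  | Lobby    | 76.5   
4  | Lobby    | 98.5   
5  | Lobby    | 89.1   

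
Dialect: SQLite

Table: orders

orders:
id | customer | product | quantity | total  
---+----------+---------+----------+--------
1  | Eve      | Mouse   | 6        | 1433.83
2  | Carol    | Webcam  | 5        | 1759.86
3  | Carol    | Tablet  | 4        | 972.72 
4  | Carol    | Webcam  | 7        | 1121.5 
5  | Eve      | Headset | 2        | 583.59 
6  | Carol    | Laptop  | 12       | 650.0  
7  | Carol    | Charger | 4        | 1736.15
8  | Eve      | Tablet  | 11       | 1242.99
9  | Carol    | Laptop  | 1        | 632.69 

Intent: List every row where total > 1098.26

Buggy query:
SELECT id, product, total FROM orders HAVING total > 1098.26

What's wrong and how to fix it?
Bug: HAVING filters the output of aggregation, but this query has no GROUP BY and no aggregate functions, so SQLite rejects it (HAVING clause on a non-aggregate query); the condition here is per row

Fix: Replace HAVING with WHERE since the condition applies to individual rows

Corrected query:
SELECT id, product, total FROM orders WHERE total > 1098.26

Result:
id | product | total  
---+---------+--------
1  | Mouse   | 1433.83
2  | Webcam  | 1759.86
4  | Webcam  | 1121.5 
7  | Charger | 1736.15
8  | Tablet  | 1242.99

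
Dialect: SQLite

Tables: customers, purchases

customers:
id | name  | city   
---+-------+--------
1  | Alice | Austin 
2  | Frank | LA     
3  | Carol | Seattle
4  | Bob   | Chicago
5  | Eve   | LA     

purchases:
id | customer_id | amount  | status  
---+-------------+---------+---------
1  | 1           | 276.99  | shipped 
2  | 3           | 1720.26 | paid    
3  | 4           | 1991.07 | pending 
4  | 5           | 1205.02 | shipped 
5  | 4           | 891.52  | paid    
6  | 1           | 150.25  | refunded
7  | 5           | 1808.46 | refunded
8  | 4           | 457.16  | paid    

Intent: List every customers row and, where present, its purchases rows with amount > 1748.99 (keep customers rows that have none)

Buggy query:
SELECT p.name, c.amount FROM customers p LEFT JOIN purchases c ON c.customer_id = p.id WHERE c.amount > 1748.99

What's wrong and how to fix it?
Bug: Filtering c.amount in WHERE discards the NULL rows produced by LEFT JOIN, turning it into an inner join

Fix: Move the right-table condition into the ON clause so unmatched parents are kept

Corrected query:
SELECT p.name, c.amount FROM customers p LEFT JOIN purchases c ON c.customer_id = p.id AND c.amount > 1748.99

Result:
name  | amount 
------+--------
Alice | NULL   
Frank | NULL   
Carol | NULL   
Bob   | 1991.07
Eve   | 1808.46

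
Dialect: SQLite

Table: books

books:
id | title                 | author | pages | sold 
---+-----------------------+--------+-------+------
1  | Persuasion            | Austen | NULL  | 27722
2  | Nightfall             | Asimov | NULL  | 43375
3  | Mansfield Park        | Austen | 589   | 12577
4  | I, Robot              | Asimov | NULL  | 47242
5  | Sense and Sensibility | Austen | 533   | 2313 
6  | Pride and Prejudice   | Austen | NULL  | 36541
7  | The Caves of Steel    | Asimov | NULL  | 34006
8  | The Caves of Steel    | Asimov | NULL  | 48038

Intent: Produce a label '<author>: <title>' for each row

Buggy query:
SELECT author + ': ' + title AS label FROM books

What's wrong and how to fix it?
Bug: '+' is numeric addition; on text columns SQLite converts them to 0 instead of concatenating

Fix: Use the || operator for string concatenation

Corrected query:
SELECT author || ': ' || title AS label FROM books

Result:
label                        
-----------------------------
Austen: Persuasion           
Asimov: Nightfall            
Austen: Mansfield Park       
Asimov: I, Robot             
Austen: Sense and Sensibility
Austen: Pride and Prejudice  
Asimov: The Caves of Steel   
Asimov: The Caves of Steel   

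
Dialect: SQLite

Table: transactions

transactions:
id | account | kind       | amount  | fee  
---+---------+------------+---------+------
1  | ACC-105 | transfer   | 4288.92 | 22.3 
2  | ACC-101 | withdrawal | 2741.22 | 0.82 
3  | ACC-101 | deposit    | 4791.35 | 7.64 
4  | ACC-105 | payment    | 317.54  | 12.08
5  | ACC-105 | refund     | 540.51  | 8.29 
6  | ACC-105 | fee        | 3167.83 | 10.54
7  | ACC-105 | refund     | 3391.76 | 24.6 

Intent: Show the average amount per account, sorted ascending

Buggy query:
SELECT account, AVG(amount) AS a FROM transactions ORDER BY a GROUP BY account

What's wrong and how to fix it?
Bug: GROUP BY must precede ORDER BY

Fix: Reorder: SELECT … FROM … GROUP BY … ORDER BY …

Corrected query:
SELECT account, AVG(amount) AS a FROM transactions GROUP BY account ORDER BY a

Result:
account | a       
--------+---------
ACC-105 | 2341.312
ACC-101 | 3766.285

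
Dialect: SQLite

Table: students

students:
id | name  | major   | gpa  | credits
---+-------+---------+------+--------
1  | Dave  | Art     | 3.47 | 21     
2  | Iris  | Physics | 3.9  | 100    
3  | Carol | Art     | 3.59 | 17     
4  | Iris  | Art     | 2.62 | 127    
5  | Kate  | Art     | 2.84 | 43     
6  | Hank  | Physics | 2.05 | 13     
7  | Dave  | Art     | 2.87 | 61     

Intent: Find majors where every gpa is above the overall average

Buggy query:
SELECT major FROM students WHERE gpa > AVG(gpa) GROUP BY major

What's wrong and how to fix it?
Bug: AVG() is an aggregate; it can't sit directly in WHERE

Fix: Compute the overall average in a scalar subquery and compare each group's MIN against it in HAVING

Corrected query:
SELECT major FROM students GROUP BY major HAVING MIN(gpa) > (SELECT AVG(gpa) FROM students)

Result:
(no rows)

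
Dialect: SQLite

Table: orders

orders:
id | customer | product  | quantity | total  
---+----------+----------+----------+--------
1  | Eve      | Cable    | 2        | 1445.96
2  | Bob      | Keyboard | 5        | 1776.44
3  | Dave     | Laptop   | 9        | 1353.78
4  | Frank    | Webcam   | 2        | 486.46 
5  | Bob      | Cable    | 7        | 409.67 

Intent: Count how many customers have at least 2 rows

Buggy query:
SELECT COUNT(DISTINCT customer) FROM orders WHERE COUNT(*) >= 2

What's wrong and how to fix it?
Bug: COUNT(*) cannot appear in WHERE; the per-group count doesn't exist yet

Fix: Group first with HAVING COUNT(*) >= 2, then COUNT the resulting groups

Corrected query:
SELECT COUNT(*) FROM (SELECT customer FROM orders GROUP BY customer HAVING COUNT(*) >= 2)

Result:
COUNT(*)
--------
1       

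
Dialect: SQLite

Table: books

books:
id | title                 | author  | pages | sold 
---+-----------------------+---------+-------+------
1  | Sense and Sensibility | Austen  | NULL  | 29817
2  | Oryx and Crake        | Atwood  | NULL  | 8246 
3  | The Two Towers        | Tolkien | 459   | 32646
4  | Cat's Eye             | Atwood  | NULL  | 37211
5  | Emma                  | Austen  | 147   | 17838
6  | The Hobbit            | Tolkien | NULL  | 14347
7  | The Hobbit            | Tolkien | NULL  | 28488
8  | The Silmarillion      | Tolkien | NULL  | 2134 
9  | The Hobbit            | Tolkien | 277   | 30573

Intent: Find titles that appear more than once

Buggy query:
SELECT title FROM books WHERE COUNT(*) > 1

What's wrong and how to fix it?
Bug: WHERE can't reference COUNT(*); aggregates are computed after WHERE

Fix: Group first, then use HAVING for the count condition

Corrected query:
SELECT title FROM books GROUP BY title HAVING COUNT(*) > 1

Result:
title     
----------
The Hobbit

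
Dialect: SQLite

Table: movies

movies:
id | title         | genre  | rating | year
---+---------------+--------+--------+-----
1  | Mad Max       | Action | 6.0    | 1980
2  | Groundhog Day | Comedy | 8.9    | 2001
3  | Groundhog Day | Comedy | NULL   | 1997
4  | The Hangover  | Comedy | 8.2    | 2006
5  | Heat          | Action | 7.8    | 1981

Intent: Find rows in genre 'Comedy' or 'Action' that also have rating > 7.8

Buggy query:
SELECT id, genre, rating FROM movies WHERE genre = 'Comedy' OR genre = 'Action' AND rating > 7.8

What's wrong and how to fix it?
Bug: Without parentheses, AND is evaluated before OR, so the rating filter only applies to the 'Action' branch

Fix: Add parentheses around the OR so the AND applies to both alternatives

Corrected query:
SELECT id, genre, rating FROM movies WHERE (genre = 'Comedy' OR genre = 'Action') AND rating > 7.8

Result:
id | genre  | rating
---+--------+-------
2  | Comedy | 8.9   
4  | Comedy | 8.2   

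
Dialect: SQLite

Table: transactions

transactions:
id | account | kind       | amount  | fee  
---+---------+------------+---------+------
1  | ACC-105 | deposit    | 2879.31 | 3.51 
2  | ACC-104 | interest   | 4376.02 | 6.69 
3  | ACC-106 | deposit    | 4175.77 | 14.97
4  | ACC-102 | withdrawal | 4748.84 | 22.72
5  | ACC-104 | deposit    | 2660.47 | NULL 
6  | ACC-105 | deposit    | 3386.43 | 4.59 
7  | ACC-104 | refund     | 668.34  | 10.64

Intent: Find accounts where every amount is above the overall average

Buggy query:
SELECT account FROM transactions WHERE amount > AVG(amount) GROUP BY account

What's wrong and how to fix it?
Bug: WHERE evaluates per row before aggregation, so AVG() is unavailable

Fix: Compute the overall average in a scalar subquery and compare each group's MIN against it in HAVING

Corrected query:
SELECT account FROM transactions GROUP BY account HAVING MIN(amount) > (SELECT AVG(amount) FROM transactions)

Result:
account
-------
ACC-102
ACC-106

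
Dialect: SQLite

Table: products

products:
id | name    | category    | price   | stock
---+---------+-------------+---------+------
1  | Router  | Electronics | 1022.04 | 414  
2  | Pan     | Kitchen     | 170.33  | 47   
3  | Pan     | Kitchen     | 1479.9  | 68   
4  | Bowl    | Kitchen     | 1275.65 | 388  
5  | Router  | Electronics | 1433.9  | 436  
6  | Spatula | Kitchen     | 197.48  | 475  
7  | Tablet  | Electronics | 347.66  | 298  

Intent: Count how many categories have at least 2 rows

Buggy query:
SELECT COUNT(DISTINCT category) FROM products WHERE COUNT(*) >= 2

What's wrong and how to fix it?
Bug: COUNT(*) cannot appear in WHERE; the per-group count doesn't exist yet

Fix: Group first with HAVING COUNT(*) >= 2, then COUNT the resulting groups

Corrected query:
SELECT COUNT(*) FROM (SELECT category FROM products GROUP BY category HAVING COUNT(*) >= 2)

Result:
COUNT(*)
--------
2       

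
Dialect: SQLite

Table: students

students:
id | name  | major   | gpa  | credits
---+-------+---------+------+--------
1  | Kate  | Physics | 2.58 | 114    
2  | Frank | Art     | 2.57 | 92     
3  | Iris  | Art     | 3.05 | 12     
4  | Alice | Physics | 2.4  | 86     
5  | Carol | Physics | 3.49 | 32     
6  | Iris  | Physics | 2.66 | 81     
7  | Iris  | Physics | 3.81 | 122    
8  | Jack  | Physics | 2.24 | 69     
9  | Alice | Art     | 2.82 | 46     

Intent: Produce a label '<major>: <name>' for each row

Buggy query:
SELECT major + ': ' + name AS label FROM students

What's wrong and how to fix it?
Bug: SQLite uses || for string concatenation; + coerces text to numbers (yielding 0)

Fix: Use the || operator for string concatenation

Corrected query:
SELECT major || ': ' || name AS label FROM students

Result:
label         
--------------
Physics: Kate 
Art: Frank    
Art: Iris     
Physics: Alice
Physics: Carol
Physics: Iris 
Physics: Iris 
Physics: Jack 
Art: Alice    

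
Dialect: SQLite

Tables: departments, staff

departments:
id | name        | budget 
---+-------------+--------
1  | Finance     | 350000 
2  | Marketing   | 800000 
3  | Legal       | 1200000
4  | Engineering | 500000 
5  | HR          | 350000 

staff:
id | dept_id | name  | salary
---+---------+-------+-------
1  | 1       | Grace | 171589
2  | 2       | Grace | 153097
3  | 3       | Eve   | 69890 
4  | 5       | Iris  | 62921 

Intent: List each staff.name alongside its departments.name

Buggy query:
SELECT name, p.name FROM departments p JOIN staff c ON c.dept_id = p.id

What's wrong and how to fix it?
Bug: 'name' exists in both joined tables, so the database can't tell which one is meant

Fix: Prefix ambiguous columns with the table alias

Corrected query:
SELECT c.name, p.name FROM departments p JOIN staff c ON c.dept_id = p.id

Result:
name  | name     
------+----------
Grace | Finance  
Grace | Marketing
Eve   | Legal    
Iris  | HR       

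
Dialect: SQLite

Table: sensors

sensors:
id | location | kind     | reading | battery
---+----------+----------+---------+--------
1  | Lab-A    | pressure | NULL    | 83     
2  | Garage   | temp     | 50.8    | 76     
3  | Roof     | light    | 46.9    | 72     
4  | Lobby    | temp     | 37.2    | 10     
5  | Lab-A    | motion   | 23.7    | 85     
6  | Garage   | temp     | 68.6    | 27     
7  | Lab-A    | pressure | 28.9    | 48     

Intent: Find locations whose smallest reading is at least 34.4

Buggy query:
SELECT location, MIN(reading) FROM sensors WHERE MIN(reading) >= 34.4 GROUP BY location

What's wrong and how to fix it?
Bug: Aggregates like MIN are computed per group after WHERE runs

Fix: Replace WHERE with HAVING after the GROUP BY

Corrected query:
SELECT location, MIN(reading) FROM sensors GROUP BY location HAVING MIN(reading) >= 34.4

Result:
location | MIN(reading)
---------+-------------
Garage   | 50.8        
Lobby    | 37.2        
Roof     | 46.9        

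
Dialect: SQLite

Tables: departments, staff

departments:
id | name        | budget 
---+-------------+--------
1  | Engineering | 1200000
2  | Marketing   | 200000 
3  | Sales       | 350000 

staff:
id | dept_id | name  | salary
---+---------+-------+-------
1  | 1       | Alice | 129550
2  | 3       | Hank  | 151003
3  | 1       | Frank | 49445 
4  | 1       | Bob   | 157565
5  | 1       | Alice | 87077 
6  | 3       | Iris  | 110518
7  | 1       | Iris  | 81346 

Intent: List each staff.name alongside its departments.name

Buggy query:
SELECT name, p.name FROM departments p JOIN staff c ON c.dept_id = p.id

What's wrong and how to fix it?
Bug: Both tables have a 'name' column; the unqualified reference is ambiguous

Fix: Qualify the column with its table alias (c.name)

Corrected query:
SELECT c.name, p.name FROM departments p JOIN staff c ON c.dept_id = p.id

Result:
name  | name       
------+------------
Alice | Engineering
Hank  | Sales      
Frank | Engineering
Bob   | Engineering
Alice | Engineering
Iris  | Sales      
Iris  | Engineering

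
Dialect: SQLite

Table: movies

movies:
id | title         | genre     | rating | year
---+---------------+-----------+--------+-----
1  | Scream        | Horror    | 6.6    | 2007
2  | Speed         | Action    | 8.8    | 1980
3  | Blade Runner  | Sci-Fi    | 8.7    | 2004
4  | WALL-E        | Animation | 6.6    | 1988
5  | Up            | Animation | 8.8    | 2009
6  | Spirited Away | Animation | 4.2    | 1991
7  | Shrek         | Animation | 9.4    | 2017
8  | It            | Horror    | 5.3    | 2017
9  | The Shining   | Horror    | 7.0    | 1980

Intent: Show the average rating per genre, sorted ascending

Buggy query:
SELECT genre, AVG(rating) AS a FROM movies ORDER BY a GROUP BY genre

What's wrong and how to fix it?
Bug: ORDER BY appears before GROUP BY; SQL clause order requires GROUP BY first

Fix: Reorder: SELECT … FROM … GROUP BY … ORDER BY …

Corrected query:
SELECT genre, AVG(rating) AS a FROM movies GROUP BY genre ORDER BY a

Result:
genre     | a   
----------+-----
Horror    | 6.3 
Animation | 7.25
Sci-Fi    | 8.7 
Action    | 8.8 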